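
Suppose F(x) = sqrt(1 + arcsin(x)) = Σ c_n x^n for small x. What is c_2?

-1/8

Plug the Maclaurin series of the inner function into that of the outer and collect terms.
F(0) = 1
F′(0) = 1/2
F′′(0) = -1/4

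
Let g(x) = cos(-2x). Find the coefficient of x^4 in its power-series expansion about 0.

2/3

[x^0] = 1;  [x^1] = 0;  [x^2] = -2;  [x^3] = 0;  [x^4] = 2/3.
So c_4 = g^(4)(0)/4! = 2/3.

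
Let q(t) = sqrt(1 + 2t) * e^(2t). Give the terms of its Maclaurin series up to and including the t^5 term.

107*t^5/120 + 11*t^4/8 + 17*t^3/6 + 7*t^2/2 + 3*t + 1

Multiply the two series term by term and collect like powers.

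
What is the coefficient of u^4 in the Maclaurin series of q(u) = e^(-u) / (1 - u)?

3/8

Expand 1/(denominator) as a geometric series and multiply by the numerator's series.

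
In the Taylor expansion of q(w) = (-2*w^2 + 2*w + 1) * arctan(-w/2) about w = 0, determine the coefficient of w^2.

-1

Multiply each power in the prefactor through the base expansion.
So c_2 = q′′(0)/2! = -1.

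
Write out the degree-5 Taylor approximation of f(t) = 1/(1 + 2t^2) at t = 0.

Compute the successive derivatives at the expansion point and divide by k!.
f(0) = 1
f′(0) = 0
f′′(0) = -4
f′′′(0) = 0
f^(4)(0) = 96
f^(5)(0) = 0
The Taylor polynomial is Σ f^(k)(0)/k! · t^k.

4*t^4 - 2*t^2 + 1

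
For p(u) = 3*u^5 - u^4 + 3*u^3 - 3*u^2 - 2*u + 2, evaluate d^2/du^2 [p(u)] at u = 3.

The coefficient of (u - 3)^2 in the expansion is 780, so p′′(3) = 2! * (780) = 1560.

1560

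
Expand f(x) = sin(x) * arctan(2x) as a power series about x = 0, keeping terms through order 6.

247*x^6/36 - 3*x^4 + 2*x^2

Multiply the two series term by term and collect like powers.
[x^0] = 0;  [x^1] = 0;  [x^2] = 2;  [x^3] = 0;  [x^4] = -3;  [x^5] = 0;  [x^6] = 247/36.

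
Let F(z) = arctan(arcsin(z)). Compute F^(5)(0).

13

Compose series: expand the inner function first, then feed it into the outer expansion.
The coefficient of z^5 in the expansion is 13/120, so F^(5)(0) = 5! * (13/120) = 13.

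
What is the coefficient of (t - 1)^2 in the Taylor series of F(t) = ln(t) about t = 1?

-1/2

Apply the Taylor formula c_k = f^(k)(a)/k!.
F(1) = 0
F′(1) = 1
F′′(1) = -1
So c_2 = F′′(1)/2! = -1/2.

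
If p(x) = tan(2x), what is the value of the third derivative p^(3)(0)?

The coefficient of x^3 in the expansion is 8/3, so p′′′(0) = 3! * (8/3) = 16.

16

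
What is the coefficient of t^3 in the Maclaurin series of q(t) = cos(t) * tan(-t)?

Write out both Maclaurin series and multiply, keeping only the needed powers.
So c_3 = q′′′(0)/3! = 1/6.

1/6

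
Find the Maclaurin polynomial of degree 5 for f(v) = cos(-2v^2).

1 - 2*v^4

[v^0] = 1;  [v^1] = 0;  [v^2] = 0;  [v^3] = 0;  [v^4] = -2;  [v^5] = 0.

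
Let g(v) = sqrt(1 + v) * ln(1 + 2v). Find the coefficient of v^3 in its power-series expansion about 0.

Multiply the two series term by term and collect like powers.

17/12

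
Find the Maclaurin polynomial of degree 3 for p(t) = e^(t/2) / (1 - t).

Expand each factor separately, then convolve coefficients.
p(0) = 1
p′(0) = 3/2
p′′(0) = 13/4
p′′′(0) = 79/8
Dividing each by k! gives the coefficients c_0, ..., c_3.

79*t^3/48 + 13*t^2/8 + 3*t/2 + 1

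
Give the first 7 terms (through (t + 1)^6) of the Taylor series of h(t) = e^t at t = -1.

h(-1) = e^(-1)
h′(-1) = e^(-1)
h′′(-1) = e^(-1)
h′′′(-1) = e^(-1)
h^(4)(-1) = e^(-1)
h^(5)(-1) = e^(-1)
h^(6)(-1) = e^(-1)
Then c_k = h^(k)(-1)/k! gives each Taylor coefficient.

(t + 1)^6*e^(-1)/720 + (t + 1)^5*e^(-1)/120 + (t + 1)^4*e^(-1)/24 + (t + 1)^3*e^(-1)/6 + (t + 1)^2*e^(-1)/2 + (t + 1)*e^(-1) + e^(-1)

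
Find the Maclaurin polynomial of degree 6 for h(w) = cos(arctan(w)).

Let u equal the inner series; expand the outer function in u and truncate.

-5*w^6/16 + 3*w^4/8 - w^2/2 + 1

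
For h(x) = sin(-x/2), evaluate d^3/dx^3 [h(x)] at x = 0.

The coefficient of x^3 in the expansion is 1/48, so h′′′(0) = 3! * (1/48) = 1/8.

1/8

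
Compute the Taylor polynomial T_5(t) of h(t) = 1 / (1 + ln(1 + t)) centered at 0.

Expand as Σ (-1)^k u^k with u equal to the inner function's series.

-347*t^5/60 + 11*t^4/3 - 7*t^3/3 + 3*t^2/2 - t + 1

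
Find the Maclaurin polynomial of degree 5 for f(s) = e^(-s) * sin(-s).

s^5/30 - s^3/3 + s^2 - s

Multiply the two series term by term and collect like powers.
f(0) = 0
f′(0) = -1
f′′(0) = 2
f′′′(0) = -2
f^(4)(0) = 0
f^(5)(0) = 4
Dividing each by k! gives the coefficients c_0, ..., c_5.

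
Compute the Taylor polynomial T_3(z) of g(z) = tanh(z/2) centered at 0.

-z^3/24 + z/2

Use the known series and substitute for the argument.
g(0) = 0
g′(0) = 1/2
g′′(0) = 0
g′′′(0) = -1/4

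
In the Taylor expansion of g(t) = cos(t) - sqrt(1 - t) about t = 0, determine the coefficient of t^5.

Add the two expansions coefficient-wise.
g(0) = 0
g′(0) = 1/2
g′′(0) = -3/4
g′′′(0) = 3/8
g^(4)(0) = 31/16
g^(5)(0) = 105/32
The Taylor polynomial is Σ g^(k)(0)/k! · t^k.

7/256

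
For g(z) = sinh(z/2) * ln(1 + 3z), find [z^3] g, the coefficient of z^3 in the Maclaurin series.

Write out both Maclaurin series and multiply, keeping only the needed powers.
[z^0] = 0;  [z^1] = 0;  [z^2] = 3/2;  [z^3] = -9/4.

-9/4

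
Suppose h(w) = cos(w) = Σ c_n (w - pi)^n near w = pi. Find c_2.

Apply the Taylor formula c_k = f^(k)(a)/k!.
h(pi) = -1
h′(pi) = 0
h′′(pi) = 1

1/2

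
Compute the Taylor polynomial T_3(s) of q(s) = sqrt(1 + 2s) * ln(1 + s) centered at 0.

Expand each factor separately, then convolve coefficients.
q(0) = 0
q′(0) = 1
q′′(0) = 1
q′′′(0) = -4

-2*s^3/3 + s^2/2 + s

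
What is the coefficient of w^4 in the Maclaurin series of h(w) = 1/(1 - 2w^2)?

4

Differentiate repeatedly and evaluate at the center.
[w^0] = 1;  [w^1] = 0;  [w^2] = 2;  [w^3] = 0;  [w^4] = 4.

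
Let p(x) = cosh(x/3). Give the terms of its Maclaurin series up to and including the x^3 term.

Use the known series and substitute for the argument.
p(0) = 1
p′(0) = 0
p′′(0) = 1/9
p′′′(0) = 0

x^2/18 + 1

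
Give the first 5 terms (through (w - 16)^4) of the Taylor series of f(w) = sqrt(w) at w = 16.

-5*(w - 16)^4/2097152 + (w - 16)^3/16384 - (w - 16)^2/512 + (w - 16)/8 + 4

[(w - 16)^0] = 4;  [(w - 16)^1] = 1/8;  [(w - 16)^2] = -1/512;  [(w - 16)^3] = 1/16384;  [(w - 16)^4] = -5/2097152.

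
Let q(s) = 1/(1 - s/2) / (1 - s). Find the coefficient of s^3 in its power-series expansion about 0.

15/8

Multiply the two series term by term and collect like powers.
So c_3 = q′′′(0)/3! = 15/8.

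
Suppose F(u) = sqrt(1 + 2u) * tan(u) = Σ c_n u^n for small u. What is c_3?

Write out both Maclaurin series and multiply, keeping only the needed powers.
[u^0] = 0;  [u^1] = 1;  [u^2] = 1;  [u^3] = -1/6.
So c_3 = F′′′(0)/3! = -1/6.

-1/6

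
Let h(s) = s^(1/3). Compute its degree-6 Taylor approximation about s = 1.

-154*(s - 1)^6/6561 + 22*(s - 1)^5/729 - 10*(s - 1)^4/243 + 5*(s - 1)^3/81 - (s - 1)^2/9 + (s - 1)/3 + 1

Differentiate repeatedly and evaluate at the center.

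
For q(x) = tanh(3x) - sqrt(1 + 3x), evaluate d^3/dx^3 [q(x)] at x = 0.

-513/8

Add the two expansions coefficient-wise.
The coefficient of x^3 in the expansion is -171/16, so q′′′(0) = 3! * (-171/16) = -513/8.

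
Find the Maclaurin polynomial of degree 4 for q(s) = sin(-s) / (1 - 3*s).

-53*s^4/2 - 53*s^3/6 - 3*s^2 - s

Expand 1/(denominator) as a geometric series and multiply by the numerator's series.
q(0) = 0
q′(0) = -1
q′′(0) = -6
q′′′(0) = -53
q^(4)(0) = -636
Dividing each by k! gives the coefficients c_0, ..., c_4.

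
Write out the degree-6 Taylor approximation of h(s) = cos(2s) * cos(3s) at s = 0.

-7813*s^6/720 + 313*s^4/24 - 13*s^2/2 + 1

Multiply the two series term by term and collect like powers.
[s^0] = 1;  [s^1] = 0;  [s^2] = -13/2;  [s^3] = 0;  [s^4] = 313/24;  [s^5] = 0;  [s^6] = -7813/720.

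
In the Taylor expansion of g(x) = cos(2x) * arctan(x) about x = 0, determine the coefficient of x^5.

23/15

Expand each factor separately, then convolve coefficients.
g(0) = 0
g′(0) = 1
g′′(0) = 0
g′′′(0) = -14
g^(4)(0) = 0
g^(5)(0) = 184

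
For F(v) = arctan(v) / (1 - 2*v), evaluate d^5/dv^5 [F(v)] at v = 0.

Expand 1/(denominator) as a geometric series and multiply by the numerator's series.
From the series, [v^5] F = 223/15; multiply by 5! = 120 to get 1784.

1784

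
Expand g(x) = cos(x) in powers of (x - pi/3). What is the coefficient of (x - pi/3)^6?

-1/1440

Apply the Taylor formula c_k = f^(k)(a)/k!.
g(pi/3) = 1/2
g′(pi/3) = -sqrt(3)/2
g′′(pi/3) = -1/2
g′′′(pi/3) = sqrt(3)/2
g^(4)(pi/3) = 1/2
g^(5)(pi/3) = -sqrt(3)/2
g^(6)(pi/3) = -1/2
So c_6 = g^(6)(pi/3)/6! = -1/1440.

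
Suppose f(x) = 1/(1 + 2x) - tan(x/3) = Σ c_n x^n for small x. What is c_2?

Combine the two series term by term.
f(0) = 1
f′(0) = -7/3
f′′(0) = 8
The Taylor polynomial is Σ f^(k)(0)/k! · x^k.

4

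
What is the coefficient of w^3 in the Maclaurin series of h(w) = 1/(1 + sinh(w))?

Substitute the inner expansion into the outer series and collect powers.
[w^0] = 1;  [w^1] = -1;  [w^2] = 1;  [w^3] = -7/6.

-7/6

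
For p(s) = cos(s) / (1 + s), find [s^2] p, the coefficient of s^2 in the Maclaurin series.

1/2

Write out both Maclaurin series and multiply, keeping only the needed powers.
p(0) = 1
p′(0) = -1
p′′(0) = 1
So c_2 = p′′(0)/2! = 1/2.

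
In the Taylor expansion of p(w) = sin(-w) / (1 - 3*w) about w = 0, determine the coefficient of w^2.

-3

Multiply the numerator's expansion by the denominator's geometric series.
p(0) = 0
p′(0) = -1
p′′(0) = -6
The Taylor polynomial is Σ p^(k)(0)/k! · w^k.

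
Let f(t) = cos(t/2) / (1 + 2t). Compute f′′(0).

31/4

Multiply the two series term by term and collect like powers.
From the series, [t^2] f = 31/8; multiply by 2! = 2 to get 31/4.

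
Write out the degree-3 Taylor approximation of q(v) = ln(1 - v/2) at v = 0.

-v^3/24 - v^2/8 - v/2

q(0) = 0
q′(0) = -1/2
q′′(0) = -1/4
q′′′(0) = -1/4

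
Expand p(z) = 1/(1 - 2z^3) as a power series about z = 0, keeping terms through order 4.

2*z^3 + 1

Apply the Taylor formula c_k = f^(k)(a)/k!.
[z^0] = 1;  [z^1] = 0;  [z^2] = 0;  [z^3] = 2;  [z^4] = 0.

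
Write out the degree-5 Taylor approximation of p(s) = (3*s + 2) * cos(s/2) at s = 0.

Multiply each power in the prefactor through the base expansion.
p(0) = 2
p′(0) = 3
p′′(0) = -1/2
p′′′(0) = -9/4
p^(4)(0) = 1/8
p^(5)(0) = 15/16
The Taylor polynomial is Σ p^(k)(0)/k! · s^k.

s^5/128 + s^4/192 - 3*s^3/8 - s^2/4 + 3*s + 2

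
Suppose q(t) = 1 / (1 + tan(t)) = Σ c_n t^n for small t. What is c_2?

Write 1/(1+u) = 1 - u + u^2 - u^3 + ... and substitute the series for u.
[t^0] = 1;  [t^1] = -1;  [t^2] = 1.

1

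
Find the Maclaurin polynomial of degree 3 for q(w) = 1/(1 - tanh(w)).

Compose series: expand the inner function first, then feed it into the outer expansion.
q(0) = 1
q′(0) = 1
q′′(0) = 2
q′′′(0) = 4
Dividing each by k! gives the coefficients c_0, ..., c_3.

2*w^3/3 + w^2 + w + 1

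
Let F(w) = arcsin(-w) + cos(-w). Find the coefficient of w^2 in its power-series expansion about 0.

Add the two expansions coefficient-wise.
F(0) = 1
F′(0) = -1
F′′(0) = -1
So c_2 = F′′(0)/2! = -1/2.

-1/2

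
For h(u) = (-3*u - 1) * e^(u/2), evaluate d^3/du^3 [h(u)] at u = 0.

Distribute the polynomial across the series and collect like powers.
The coefficient of u^3 in the expansion is -19/48, so h′′′(0) = 3! * (-19/48) = -19/8.

-19/8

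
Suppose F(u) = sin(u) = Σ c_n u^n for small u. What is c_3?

Differentiate repeatedly and evaluate at the center.
[u^0] = 0;  [u^1] = 1;  [u^2] = 0;  [u^3] = -1/6.
So c_3 = F′′′(0)/3! = -1/6.

-1/6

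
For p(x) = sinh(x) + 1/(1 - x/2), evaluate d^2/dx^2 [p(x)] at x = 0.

1/2

Add the two expansions coefficient-wise.
The coefficient of x^2 in the expansion is 1/4, so p′′(0) = 2! * (1/4) = 1/2.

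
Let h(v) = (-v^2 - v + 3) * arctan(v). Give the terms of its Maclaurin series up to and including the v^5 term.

Shift and add copies of the series according to the polynomial's terms.
[v^0] = 0;  [v^1] = 3;  [v^2] = -1;  [v^3] = -2;  [v^4] = 1/3;  [v^5] = 14/15.

14*v^5/15 + v^4/3 - 2*v^3 - v^2 + 3*v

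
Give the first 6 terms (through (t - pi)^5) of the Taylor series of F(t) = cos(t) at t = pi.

-(t - pi)^4/24 + (t - pi)^2/2 - 1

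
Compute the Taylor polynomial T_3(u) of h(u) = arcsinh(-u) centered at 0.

[u^0] = 0;  [u^1] = -1;  [u^2] = 0;  [u^3] = 1/6.

u^3/6 - u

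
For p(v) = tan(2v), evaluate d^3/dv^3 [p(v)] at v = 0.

The coefficient of v^3 in the expansion is 8/3, so p′′′(0) = 3! * (8/3) = 16.

16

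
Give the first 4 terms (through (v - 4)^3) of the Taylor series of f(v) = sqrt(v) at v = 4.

f(4) = 2
f′(4) = 1/4
f′′(4) = -1/32
f′′′(4) = 3/256

(v - 4)^3/512 - (v - 4)^2/64 + (v - 4)/4 + 2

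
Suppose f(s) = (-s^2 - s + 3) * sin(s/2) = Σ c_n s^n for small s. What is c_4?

1/48

Shift and add copies of the series according to the polynomial's terms.
f(0) = 0
f′(0) = 3/2
f′′(0) = -1
f′′′(0) = -27/8
f^(4)(0) = 1/2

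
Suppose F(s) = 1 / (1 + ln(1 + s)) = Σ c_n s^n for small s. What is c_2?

Use the geometric series for the reciprocal, then substitute.
F(0) = 1
F′(0) = -1
F′′(0) = 3
So c_2 = F′′(0)/2! = 3/2.

3/2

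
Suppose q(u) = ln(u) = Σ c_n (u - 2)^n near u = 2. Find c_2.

-1/8

q(2) = ln(2)
q′(2) = 1/2
q′′(2) = -1/4
Then c_k = q^(k)(2)/k! gives each Taylor coefficient.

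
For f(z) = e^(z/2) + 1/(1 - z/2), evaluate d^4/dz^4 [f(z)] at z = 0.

Expand each term separately and add.
The coefficient of z^4 in the expansion is 25/384, so f^(4)(0) = 4! * (25/384) = 25/16.

25/16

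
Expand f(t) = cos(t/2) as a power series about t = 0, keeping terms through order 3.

1 - t^2/8

Use the known series and substitute for the argument.
f(0) = 1
f′(0) = 0
f′′(0) = -1/4
f′′′(0) = 0
Dividing each by k! gives the coefficients c_0, ..., c_3.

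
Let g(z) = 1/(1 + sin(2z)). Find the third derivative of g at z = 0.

Compose series: expand the inner function first, then feed it into the outer expansion.
The coefficient of z^3 in the expansion is -20/3, so g′′′(0) = 3! * (-20/3) = -40.

-40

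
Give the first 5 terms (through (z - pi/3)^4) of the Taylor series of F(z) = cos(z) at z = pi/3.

Compute the successive derivatives at the expansion point and divide by k!.

(z - pi/3)^4/48 + sqrt(3)*(z - pi/3)^3/12 - (z - pi/3)^2/4 - sqrt(3)*(z - pi/3)/2 + 1/2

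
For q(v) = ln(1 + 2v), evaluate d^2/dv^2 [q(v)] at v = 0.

-4

From the series, [v^2] q = -2; multiply by 2! = 2 to get -4.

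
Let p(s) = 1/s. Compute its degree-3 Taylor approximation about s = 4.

[(s - 4)^0] = 1/4;  [(s - 4)^1] = -1/16;  [(s - 4)^2] = 1/64;  [(s - 4)^3] = -1/256.

-(s - 4)^3/256 + (s - 4)^2/64 - (s - 4)/16 + 1/4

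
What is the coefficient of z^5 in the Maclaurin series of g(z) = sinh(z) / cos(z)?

Invert the denominator's series and multiply.
[z^0] = 0;  [z^1] = 1;  [z^2] = 0;  [z^3] = 2/3;  [z^4] = 0;  [z^5] = 3/10.

3/10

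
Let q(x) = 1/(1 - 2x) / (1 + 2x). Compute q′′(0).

8

Write out both Maclaurin series and multiply, keeping only the needed powers.
The coefficient of x^2 in the expansion is 4, so q′′(0) = 2! * (4) = 8.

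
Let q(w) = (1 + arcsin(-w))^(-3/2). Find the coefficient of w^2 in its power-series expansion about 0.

Plug the Maclaurin series of the inner function into that of the outer and collect terms.
So c_2 = q′′(0)/2! = 15/8.

15/8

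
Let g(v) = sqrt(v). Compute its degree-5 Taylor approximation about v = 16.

7*(v - 16)^5/67108864 - 5*(v - 16)^4/2097152 + (v - 16)^3/16384 - (v - 16)^2/512 + (v - 16)/8 + 4

g(16) = 4
g′(16) = 1/8
g′′(16) = -1/256
g′′′(16) = 3/8192
g^(4)(16) = -15/262144
g^(5)(16) = 105/8388608
Dividing each by k! gives the coefficients c_0, ..., c_5.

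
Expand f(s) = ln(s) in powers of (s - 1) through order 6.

Use the known series and substitute for the argument.
f(1) = 0
f′(1) = 1
f′′(1) = -1
f′′′(1) = 2
f^(4)(1) = -6
f^(5)(1) = 24
f^(6)(1) = -120
Dividing each by k! gives the coefficients c_0, ..., c_6.

-(s - 1)^6/6 + (s - 1)^5/5 - (s - 1)^4/4 + (s - 1)^3/3 - (s - 1)^2/2 + (s - 1)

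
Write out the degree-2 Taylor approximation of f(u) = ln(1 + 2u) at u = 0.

[u^0] = 0;  [u^1] = 2;  [u^2] = -2.

-2*u^2 + 2*u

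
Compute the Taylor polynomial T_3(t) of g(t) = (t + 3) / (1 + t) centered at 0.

Shift and add copies of the series according to the polynomial's terms.

-2*t^3 + 2*t^2 - 2*t + 3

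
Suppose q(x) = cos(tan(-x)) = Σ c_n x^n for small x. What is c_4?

Plug the Maclaurin series of the inner function into that of the outer and collect terms.

-7/24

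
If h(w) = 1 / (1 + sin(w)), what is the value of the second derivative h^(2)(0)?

2

Use the geometric series for the reciprocal, then substitute.
The coefficient of w^2 in the expansion is 1, so h′′(0) = 2! * (1) = 2.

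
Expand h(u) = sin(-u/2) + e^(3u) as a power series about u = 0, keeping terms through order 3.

Combine the two series term by term.
[u^0] = 1;  [u^1] = 5/2;  [u^2] = 9/2;  [u^3] = 217/48.

217*u^3/48 + 9*u^2/2 + 5*u/2 + 1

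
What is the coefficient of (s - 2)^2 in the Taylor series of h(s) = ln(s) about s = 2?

-1/8

c_2 = h′′(2)/2! = -1/8.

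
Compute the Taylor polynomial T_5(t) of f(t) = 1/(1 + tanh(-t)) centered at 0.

Plug the Maclaurin series of the inner function into that of the outer and collect terms.
[t^0] = 1;  [t^1] = 1;  [t^2] = 1;  [t^3] = 2/3;  [t^4] = 1/3;  [t^5] = 2/15.

2*t^5/15 + t^4/3 + 2*t^3/3 + t^2 + t + 1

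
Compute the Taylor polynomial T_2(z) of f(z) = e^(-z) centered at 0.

z^2/2 - z + 1

f(0) = 1
f′(0) = -1
f′′(0) = 1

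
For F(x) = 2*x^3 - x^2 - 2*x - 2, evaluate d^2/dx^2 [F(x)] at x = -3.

From the series, [(x + 3)^2] F = -19; multiply by 2! = 2 to get -38.

-38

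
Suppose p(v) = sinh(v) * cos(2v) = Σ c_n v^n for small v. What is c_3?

Multiply the two series term by term and collect like powers.
p(0) = 0
p′(0) = 1
p′′(0) = 0
p′′′(0) = -11

-11/6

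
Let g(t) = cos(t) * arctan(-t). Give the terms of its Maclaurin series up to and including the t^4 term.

5*t^3/6 - t

Take the Cauchy product of the two expansions.
g(0) = 0
g′(0) = -1
g′′(0) = 0
g′′′(0) = 5
g^(4)(0) = 0
Then c_k = g^(k)(0)/k! gives each Taylor coefficient.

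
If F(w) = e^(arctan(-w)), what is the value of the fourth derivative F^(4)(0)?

-7

Let u equal the inner series; expand the outer function in u and truncate.
The coefficient of w^4 in the expansion is -7/24, so F^(4)(0) = 4! * (-7/24) = -7.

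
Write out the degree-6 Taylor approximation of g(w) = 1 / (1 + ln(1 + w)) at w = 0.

Write 1/(1+u) = 1 - u + u^2 - u^3 + ... and substitute the series for u.
[w^0] = 1;  [w^1] = -1;  [w^2] = 3/2;  [w^3] = -7/3;  [w^4] = 11/3;  [w^5] = -347/60;  [w^6] = 3289/360.

3289*w^6/360 - 347*w^5/60 + 11*w^4/3 - 7*w^3/3 + 3*w^2/2 - w + 1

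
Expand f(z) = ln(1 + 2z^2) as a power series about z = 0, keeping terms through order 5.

-2*z^4 + 2*z^2

[z^0] = 0;  [z^1] = 0;  [z^2] = 2;  [z^3] = 0;  [z^4] = -2;  [z^5] = 0.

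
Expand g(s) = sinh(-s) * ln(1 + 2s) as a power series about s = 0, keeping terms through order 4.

Write out both Maclaurin series and multiply, keeping only the needed powers.
g(0) = 0
g′(0) = 0
g′′(0) = -4
g′′′(0) = 12
g^(4)(0) = -72

-3*s^4 + 2*s^3 - 2*s^2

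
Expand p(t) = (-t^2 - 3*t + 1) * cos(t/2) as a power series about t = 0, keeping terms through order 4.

Distribute the polynomial across the series and collect like powers.
[t^0] = 1;  [t^1] = -3;  [t^2] = -9/8;  [t^3] = 3/8;  [t^4] = 49/384.

49*t^4/384 + 3*t^3/8 - 9*t^2/8 - 3*t + 1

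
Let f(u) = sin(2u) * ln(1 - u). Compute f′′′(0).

Write out both Maclaurin series and multiply, keeping only the needed powers.
The coefficient of u^3 in the expansion is -1, so f′′′(0) = 3! * (-1) = -6.

-6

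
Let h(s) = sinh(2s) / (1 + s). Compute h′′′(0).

20

Multiply the two series term by term and collect like powers.
The coefficient of s^3 in the expansion is 10/3, so h′′′(0) = 3! * (10/3) = 20.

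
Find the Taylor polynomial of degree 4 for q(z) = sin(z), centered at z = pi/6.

Differentiate repeatedly and evaluate at the center.

(z - pi/6)^4/48 - sqrt(3)*(z - pi/6)^3/12 - (z - pi/6)^2/4 + sqrt(3)*(z - pi/6)/2 + 1/2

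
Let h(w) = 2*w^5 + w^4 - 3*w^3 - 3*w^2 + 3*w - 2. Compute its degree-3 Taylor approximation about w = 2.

[(w - 2)^0] = 48;  [(w - 2)^1] = 147;  [(w - 2)^2] = 163;  [(w - 2)^3] = 85.

85*(w - 2)^3 + 163*(w - 2)^2 + 147*(w - 2) + 48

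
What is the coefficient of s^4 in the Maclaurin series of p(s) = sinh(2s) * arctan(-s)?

-2/3

Expand each factor separately, then convolve coefficients.
p(0) = 0
p′(0) = 0
p′′(0) = -4
p′′′(0) = 0
p^(4)(0) = -16
Then c_k = p^(k)(0)/k! gives each Taylor coefficient.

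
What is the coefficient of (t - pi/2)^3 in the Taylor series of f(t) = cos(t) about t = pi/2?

1/6

Apply the Taylor formula c_k = f^(k)(a)/k!.
[(t - pi/2)^0] = 0;  [(t - pi/2)^1] = -1;  [(t - pi/2)^2] = 0;  [(t - pi/2)^3] = 1/6.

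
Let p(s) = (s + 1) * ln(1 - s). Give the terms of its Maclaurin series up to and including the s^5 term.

Multiply each power in the prefactor through the base expansion.
p(0) = 0
p′(0) = -1
p′′(0) = -3
p′′′(0) = -5
p^(4)(0) = -14
p^(5)(0) = -54

-9*s^5/20 - 7*s^4/12 - 5*s^3/6 - 3*s^2/2 - s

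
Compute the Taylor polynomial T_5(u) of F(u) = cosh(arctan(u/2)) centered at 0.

-7*u^4/384 + u^2/8 + 1

Let u equal the inner series; expand the outer function in u and truncate.
F(0) = 1
F′(0) = 0
F′′(0) = 1/4
F′′′(0) = 0
F^(4)(0) = -7/16
F^(5)(0) = 0
Dividing each by k! gives the coefficients c_0, ..., c_5.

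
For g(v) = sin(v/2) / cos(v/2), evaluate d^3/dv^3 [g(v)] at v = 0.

Write the quotient as an unknown series and match coefficients against numerator = denominator · series.
The coefficient of v^3 in the expansion is 1/24, so g′′′(0) = 3! * (1/24) = 1/4.

1/4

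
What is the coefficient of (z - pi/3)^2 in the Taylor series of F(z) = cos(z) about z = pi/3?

-1/4

F(pi/3) = 1/2
F′(pi/3) = -sqrt(3)/2
F′′(pi/3) = -1/2
Dividing each by k! gives the coefficients c_0, ..., c_2.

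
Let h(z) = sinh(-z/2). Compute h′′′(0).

From the series, [z^3] h = -1/48; multiply by 3! = 6 to get -1/8.

-1/8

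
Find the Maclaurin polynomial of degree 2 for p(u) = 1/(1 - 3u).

9*u^2 + 3*u + 1

Differentiate repeatedly and evaluate at the center.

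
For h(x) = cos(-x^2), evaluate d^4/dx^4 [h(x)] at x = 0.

Use the known series and substitute for the argument.
From the series, [x^4] h = -1/2; multiply by 4! = 24 to get -12.

-12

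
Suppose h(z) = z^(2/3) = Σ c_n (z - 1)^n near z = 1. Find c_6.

Apply the Taylor formula c_k = f^(k)(a)/k!.
h(1) = 1
h′(1) = 2/3
h′′(1) = -2/9
h′′′(1) = 8/27
h^(4)(1) = -56/81
h^(5)(1) = 560/243
h^(6)(1) = -7280/729
So c_6 = h^(6)(1)/6! = -91/6561.

-91/6561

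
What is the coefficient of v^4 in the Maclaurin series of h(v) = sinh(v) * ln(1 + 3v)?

19/2

Expand each factor separately, then convolve coefficients.
[v^0] = 0;  [v^1] = 0;  [v^2] = 3;  [v^3] = -9/2;  [v^4] = 19/2.
So c_4 = h^(4)(0)/4! = 19/2.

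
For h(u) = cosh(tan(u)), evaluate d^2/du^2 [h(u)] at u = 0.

Let u equal the inner series; expand the outer function in u and truncate.
From the series, [u^2] h = 1/2; multiply by 2! = 2 to get 1.

1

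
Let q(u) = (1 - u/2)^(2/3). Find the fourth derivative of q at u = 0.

-7/162

From the series, [u^4] q = -7/3888; multiply by 4! = 24 to get -7/162.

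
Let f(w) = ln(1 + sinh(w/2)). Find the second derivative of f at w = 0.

Plug the Maclaurin series of the inner function into that of the outer and collect terms.
The coefficient of w^2 in the expansion is -1/8, so f′′(0) = 2! * (-1/8) = -1/4.

-1/4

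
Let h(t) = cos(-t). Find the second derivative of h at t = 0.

-1

Use the known series and substitute for the argument.
From the series, [t^2] h = -1/2; multiply by 2! = 2 to get -1.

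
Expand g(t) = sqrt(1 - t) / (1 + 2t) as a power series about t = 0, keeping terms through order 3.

-157*t^3/16 + 39*t^2/8 - 5*t/2 + 1

Write out both Maclaurin series and multiply, keeping only the needed powers.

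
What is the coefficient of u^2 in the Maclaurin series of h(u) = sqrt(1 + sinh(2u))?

Plug the Maclaurin series of the inner function into that of the outer and collect terms.
So c_2 = h′′(0)/2! = -1/2.

-1/2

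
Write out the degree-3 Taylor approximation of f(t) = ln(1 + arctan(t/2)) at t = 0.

Plug the Maclaurin series of the inner function into that of the outer and collect terms.
f(0) = 0
f′(0) = 1/2
f′′(0) = -1/4
f′′′(0) = 0

-t^2/8 + t/2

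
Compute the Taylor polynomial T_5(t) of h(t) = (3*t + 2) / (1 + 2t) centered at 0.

-16*t^5 + 8*t^4 - 4*t^3 + 2*t^2 - t + 2

Distribute the polynomial across the series and collect like powers.
h(0) = 2
h′(0) = -1
h′′(0) = 4
h′′′(0) = -24
h^(4)(0) = 192
h^(5)(0) = -1920
Then c_k = h^(k)(0)/k! gives each Taylor coefficient.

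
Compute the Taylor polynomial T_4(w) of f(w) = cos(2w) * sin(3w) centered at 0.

-21*w^3/2 + 3*w

Expand each factor separately, then convolve coefficients.
[w^0] = 0;  [w^1] = 3;  [w^2] = 0;  [w^3] = -21/2;  [w^4] = 0.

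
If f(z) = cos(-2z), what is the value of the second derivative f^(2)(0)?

-4

The coefficient of z^2 in the expansion is -2, so f′′(0) = 2! * (-2) = -4.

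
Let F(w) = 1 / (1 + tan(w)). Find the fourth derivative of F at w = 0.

40

Write 1/(1+u) = 1 - u + u^2 - u^3 + ... and substitute the series for u.
From the series, [w^4] F = 5/3; multiply by 4! = 24 to get 40.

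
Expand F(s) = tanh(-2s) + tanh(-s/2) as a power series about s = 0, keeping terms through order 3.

Combine the two series term by term.
F(0) = 0
F′(0) = -5/2
F′′(0) = 0
F′′′(0) = 65/4
Then c_k = F^(k)(0)/k! gives each Taylor coefficient.

65*s^3/24 - 5*s/2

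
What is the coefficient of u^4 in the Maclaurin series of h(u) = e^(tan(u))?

Substitute the inner expansion into the outer series and collect powers.
h(0) = 1
h′(0) = 1
h′′(0) = 1
h′′′(0) = 3
h^(4)(0) = 9
So c_4 = h^(4)(0)/4! = 3/8.

3/8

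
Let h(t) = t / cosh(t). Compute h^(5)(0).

25

Divide the numerator series by the denominator series (power-series long division).
From the series, [t^5] h = 5/24; multiply by 5! = 120 to get 25.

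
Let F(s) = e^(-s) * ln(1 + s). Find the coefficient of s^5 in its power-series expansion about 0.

89/120

Multiply the two series term by term and collect like powers.
F(0) = 0
F′(0) = 1
F′′(0) = -3
F′′′(0) = 8
F^(4)(0) = -24
F^(5)(0) = 89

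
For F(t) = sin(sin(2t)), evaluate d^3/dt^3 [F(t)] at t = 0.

Compose series: expand the inner function first, then feed it into the outer expansion.
From the series, [t^3] F = -8/3; multiply by 3! = 6 to get -16.

-16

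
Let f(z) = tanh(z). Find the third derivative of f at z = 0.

-2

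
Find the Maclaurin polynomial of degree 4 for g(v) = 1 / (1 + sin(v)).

2*v^4/3 - 5*v^3/6 + v^2 - v + 1

Expand as Σ (-1)^k u^k with u equal to the inner function's series.
g(0) = 1
g′(0) = -1
g′′(0) = 2
g′′′(0) = -5
g^(4)(0) = 16
The Taylor polynomial is Σ g^(k)(0)/k! · v^k.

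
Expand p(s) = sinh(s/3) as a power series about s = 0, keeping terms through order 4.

s^3/162 + s/3

p(0) = 0
p′(0) = 1/3
p′′(0) = 0
p′′′(0) = 1/27
p^(4)(0) = 0
Dividing each by k! gives the coefficients c_0, ..., c_4.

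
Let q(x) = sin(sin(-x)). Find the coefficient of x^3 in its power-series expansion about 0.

1/3

Compose series: expand the inner function first, then feed it into the outer expansion.
[x^0] = 0;  [x^1] = -1;  [x^2] = 0;  [x^3] = 1/3.
So c_3 = q′′′(0)/3! = 1/3.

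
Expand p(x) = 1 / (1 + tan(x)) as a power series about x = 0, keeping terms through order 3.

-4*x^3/3 + x^2 - x + 1

Write 1/(1+u) = 1 - u + u^2 - u^3 + ... and substitute the series for u.
p(0) = 1
p′(0) = -1
p′′(0) = 2
p′′′(0) = -8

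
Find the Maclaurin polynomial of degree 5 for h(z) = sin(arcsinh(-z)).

Let u equal the inner series; expand the outer function in u and truncate.
[z^0] = 0;  [z^1] = -1;  [z^2] = 0;  [z^3] = 1/3;  [z^4] = 0;  [z^5] = -1/6.

-z^5/6 + z^3/3 - z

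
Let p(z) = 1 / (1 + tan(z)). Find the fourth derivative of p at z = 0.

40

Expand as Σ (-1)^k u^k with u equal to the inner function's series.
From the series, [z^4] p = 5/3; multiply by 4! = 24 to get 40.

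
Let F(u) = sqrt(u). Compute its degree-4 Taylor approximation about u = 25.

F(25) = 5
F′(25) = 1/10
F′′(25) = -1/500
F′′′(25) = 3/25000
F^(4)(25) = -3/250000

-(u - 25)^4/2000000 + (u - 25)^3/50000 - (u - 25)^2/1000 + (u - 25)/10 + 5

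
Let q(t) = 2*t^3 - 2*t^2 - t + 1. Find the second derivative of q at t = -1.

The coefficient of (t + 1)^2 in the expansion is -8, so q′′(-1) = 2! * (-8) = -16.

-16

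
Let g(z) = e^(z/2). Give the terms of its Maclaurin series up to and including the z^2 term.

z^2/8 + z/2 + 1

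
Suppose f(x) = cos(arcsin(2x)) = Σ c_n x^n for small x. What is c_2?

-2

Plug the Maclaurin series of the inner function into that of the outer and collect terms.
f(0) = 1
f′(0) = 0
f′′(0) = -4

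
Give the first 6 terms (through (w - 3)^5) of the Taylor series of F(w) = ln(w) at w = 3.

(w - 3)^5/1215 - (w - 3)^4/324 + (w - 3)^3/81 - (w - 3)^2/18 + (w - 3)/3 + ln(3)

F(3) = ln(3)
F′(3) = 1/3
F′′(3) = -1/9
F′′′(3) = 2/27
F^(4)(3) = -2/27
F^(5)(3) = 8/81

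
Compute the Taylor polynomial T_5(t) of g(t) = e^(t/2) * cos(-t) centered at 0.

Multiply the two series term by term and collect like powers.
g(0) = 1
g′(0) = 1/2
g′′(0) = -3/4
g′′′(0) = -11/8
g^(4)(0) = -7/16
g^(5)(0) = 41/32

41*t^5/3840 - 7*t^4/384 - 11*t^3/48 - 3*t^2/8 + t/2 + 1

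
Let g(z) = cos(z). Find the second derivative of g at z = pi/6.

Compute the successive derivatives at the expansion point and divide by k!.
The coefficient of (z - pi/6)^2 in the expansion is -sqrt(3)/4, so g′′(pi/6) = 2! * (-sqrt(3)/4) = -sqrt(3)/2.

-sqrt(3)/2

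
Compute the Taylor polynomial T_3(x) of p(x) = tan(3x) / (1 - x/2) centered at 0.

Multiply the two series term by term and collect like powers.

39*x^3/4 + 3*x^2/2 + 3*x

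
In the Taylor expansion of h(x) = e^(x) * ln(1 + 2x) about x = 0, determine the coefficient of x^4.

-2

Expand each factor separately, then convolve coefficients.
h(0) = 0
h′(0) = 2
h′′(0) = 0
h′′′(0) = 10
h^(4)(0) = -48
Dividing each by k! gives the coefficients c_0, ..., c_4.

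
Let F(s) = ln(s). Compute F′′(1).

-1

The coefficient of (s - 1)^2 in the expansion is -1/2, so F′′(1) = 2! * (-1/2) = -1.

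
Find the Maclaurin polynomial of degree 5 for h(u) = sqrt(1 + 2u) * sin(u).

Multiply the two series term by term and collect like powers.
h(0) = 0
h′(0) = 1
h′′(0) = 2
h′′′(0) = -4
h^(4)(0) = 8
h^(5)(0) = -64

-8*u^5/15 + u^4/3 - 2*u^3/3 + u^2 + u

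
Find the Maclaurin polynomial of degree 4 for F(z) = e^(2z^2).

2*z^4 + 2*z^2 + 1

F(0) = 1
F′(0) = 0
F′′(0) = 4
F′′′(0) = 0
F^(4)(0) = 48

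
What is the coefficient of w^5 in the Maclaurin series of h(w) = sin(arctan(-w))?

-3/8

Compose series: expand the inner function first, then feed it into the outer expansion.
[w^0] = 0;  [w^1] = -1;  [w^2] = 0;  [w^3] = 1/2;  [w^4] = 0;  [w^5] = -3/8.
So c_5 = h^(5)(0)/5! = -3/8.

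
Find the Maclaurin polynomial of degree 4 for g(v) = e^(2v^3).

2*v^3 + 1

g(0) = 1
g′(0) = 0
g′′(0) = 0
g′′′(0) = 12
g^(4)(0) = 0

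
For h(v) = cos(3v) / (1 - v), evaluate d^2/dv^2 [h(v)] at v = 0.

-7

Write out both Maclaurin series and multiply, keeping only the needed powers.
From the series, [v^2] h = -7/2; multiply by 2! = 2 to get -7.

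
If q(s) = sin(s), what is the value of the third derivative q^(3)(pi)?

The coefficient of (s - pi)^3 in the expansion is 1/6, so q′′′(pi) = 3! * (1/6) = 1.

1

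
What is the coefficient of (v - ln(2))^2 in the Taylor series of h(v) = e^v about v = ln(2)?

1

[(v - ln(2))^0] = 2;  [(v - ln(2))^1] = 2;  [(v - ln(2))^2] = 1.
So c_2 = h′′(ln(2))/2! = 1.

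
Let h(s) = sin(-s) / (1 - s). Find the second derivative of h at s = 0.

Use 1/(1 - r) = Σ r^k on the denominator, then take the Cauchy product.
The coefficient of s^2 in the expansion is -1, so h′′(0) = 2! * (-1) = -2.

-2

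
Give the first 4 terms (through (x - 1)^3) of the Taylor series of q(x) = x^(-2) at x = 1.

Use the known series and substitute for the argument.
q(1) = 1
q′(1) = -2
q′′(1) = 6
q′′′(1) = -24

-4*(x - 1)^3 + 3*(x - 1)^2 - 2*(x - 1) + 1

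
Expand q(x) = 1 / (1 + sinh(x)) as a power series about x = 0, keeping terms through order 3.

Write 1/(1+u) = 1 - u + u^2 - u^3 + ... and substitute the series for u.

-7*x^3/6 + x^2 - x + 1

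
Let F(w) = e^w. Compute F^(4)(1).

Compute the successive derivatives at the expansion point and divide by k!.
The coefficient of (w - 1)^4 in the expansion is e/24, so F^(4)(1) = 4! * (e/24) = e.

e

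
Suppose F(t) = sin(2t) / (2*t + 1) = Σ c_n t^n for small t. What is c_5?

404/15

Multiply the numerator's expansion by the denominator's geometric series.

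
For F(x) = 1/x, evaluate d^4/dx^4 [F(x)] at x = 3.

The coefficient of (x - 3)^4 in the expansion is 1/243, so F^(4)(3) = 4! * (1/243) = 8/81.

8/81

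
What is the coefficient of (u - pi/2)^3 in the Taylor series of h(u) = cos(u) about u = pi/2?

h(pi/2) = 0
h′(pi/2) = -1
h′′(pi/2) = 0
h′′′(pi/2) = 1
So c_3 = h′′′(pi/2)/3! = 1/6.

1/6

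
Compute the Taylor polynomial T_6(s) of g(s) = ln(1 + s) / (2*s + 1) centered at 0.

Multiply the numerator's expansion by the denominator's geometric series.
[s^0] = 0;  [s^1] = 1;  [s^2] = -5/2;  [s^3] = 16/3;  [s^4] = -131/12;  [s^5] = 661/30;  [s^6] = -1327/30.

-1327*s^6/30 + 661*s^5/30 - 131*s^4/12 + 16*s^3/3 - 5*s^2/2 + s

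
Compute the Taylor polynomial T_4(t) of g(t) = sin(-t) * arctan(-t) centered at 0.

Expand each factor separately, then convolve coefficients.

-t^4/2 + t^2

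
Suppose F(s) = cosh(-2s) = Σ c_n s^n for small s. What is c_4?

Differentiate repeatedly and evaluate at the center.
[s^0] = 1;  [s^1] = 0;  [s^2] = 2;  [s^3] = 0;  [s^4] = 2/3.

2/3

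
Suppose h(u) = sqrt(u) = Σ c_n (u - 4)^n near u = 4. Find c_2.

-1/64

Compute the successive derivatives at the expansion point and divide by k!.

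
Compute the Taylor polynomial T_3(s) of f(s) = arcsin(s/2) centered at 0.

Compute the successive derivatives at the expansion point and divide by k!.
f(0) = 0
f′(0) = 1/2
f′′(0) = 0
f′′′(0) = 1/8

s^3/48 + s/2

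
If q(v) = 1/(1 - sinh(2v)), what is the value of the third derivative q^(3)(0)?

56

Plug the Maclaurin series of the inner function into that of the outer and collect terms.
The coefficient of v^3 in the expansion is 28/3, so q′′′(0) = 3! * (28/3) = 56.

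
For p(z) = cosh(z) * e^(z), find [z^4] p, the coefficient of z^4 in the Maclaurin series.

Expand each factor separately, then convolve coefficients.
p(0) = 1
p′(0) = 1
p′′(0) = 2
p′′′(0) = 4
p^(4)(0) = 8

1/3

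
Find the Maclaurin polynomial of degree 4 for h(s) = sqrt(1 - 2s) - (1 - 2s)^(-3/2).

Add the two expansions coefficient-wise.
[s^0] = 0;  [s^1] = -4;  [s^2] = -8;  [s^3] = -18;  [s^4] = -40.

-40*s^4 - 18*s^3 - 8*s^2 - 4*s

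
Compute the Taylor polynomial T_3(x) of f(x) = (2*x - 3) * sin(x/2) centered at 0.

x^3/16 + x^2 - 3*x/2

Shift and add copies of the series according to the polynomial's terms.
[x^0] = 0;  [x^1] = -3/2;  [x^2] = 1;  [x^3] = 1/16.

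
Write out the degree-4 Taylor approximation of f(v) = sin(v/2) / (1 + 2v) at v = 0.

Expand each factor separately, then convolve coefficients.
f(0) = 0
f′(0) = 1/2
f′′(0) = -2
f′′′(0) = 95/8
f^(4)(0) = -95

-95*v^4/24 + 95*v^3/48 - v^2 + v/2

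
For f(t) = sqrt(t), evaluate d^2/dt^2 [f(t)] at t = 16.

From the series, [(t - 16)^2] f = -1/512; multiply by 2! = 2 to get -1/256.

-1/256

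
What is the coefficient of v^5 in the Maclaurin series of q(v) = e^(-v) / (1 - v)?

11/30

Write out both Maclaurin series and multiply, keeping only the needed powers.
So c_5 = q^(5)(0)/5! = 11/30.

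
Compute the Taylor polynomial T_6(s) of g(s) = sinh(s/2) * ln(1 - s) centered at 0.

Write out both Maclaurin series and multiply, keeping only the needed powers.
[s^0] = 0;  [s^1] = 0;  [s^2] = -1/2;  [s^3] = -1/4;  [s^4] = -3/16;  [s^5] = -13/96;  [s^6] = -247/2304.

-247*s^6/2304 - 13*s^5/96 - 3*s^4/16 - s^3/4 - s^2/2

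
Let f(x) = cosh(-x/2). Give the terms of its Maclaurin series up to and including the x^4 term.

x^4/384 + x^2/8 + 1

[x^0] = 1;  [x^1] = 0;  [x^2] = 1/8;  [x^3] = 0;  [x^4] = 1/384.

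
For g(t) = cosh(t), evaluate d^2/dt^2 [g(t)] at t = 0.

The coefficient of t^2 in the expansion is 1/2, so g′′(0) = 2! * (1/2) = 1.

1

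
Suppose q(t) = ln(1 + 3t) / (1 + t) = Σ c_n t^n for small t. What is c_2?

Take the Cauchy product of the two expansions.
So c_2 = q′′(0)/2! = -15/2.

-15/2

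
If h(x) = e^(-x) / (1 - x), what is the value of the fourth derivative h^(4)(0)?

Use 1/(1 - r) = Σ r^k on the denominator, then take the Cauchy product.
The coefficient of x^4 in the expansion is 3/8, so h^(4)(0) = 4! * (3/8) = 9.

9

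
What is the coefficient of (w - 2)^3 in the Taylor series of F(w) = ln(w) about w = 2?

[(w - 2)^0] = ln(2);  [(w - 2)^1] = 1/2;  [(w - 2)^2] = -1/8;  [(w - 2)^3] = 1/24.

1/24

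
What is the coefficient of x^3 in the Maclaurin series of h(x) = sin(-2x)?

4/3

Compute the successive derivatives at the expansion point and divide by k!.
[x^0] = 0;  [x^1] = -2;  [x^2] = 0;  [x^3] = 4/3.
So c_3 = h′′′(0)/3! = 4/3.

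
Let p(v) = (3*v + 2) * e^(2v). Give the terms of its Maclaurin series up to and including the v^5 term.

Distribute the polynomial across the series and collect like powers.
[v^0] = 2;  [v^1] = 7;  [v^2] = 10;  [v^3] = 26/3;  [v^4] = 16/3;  [v^5] = 38/15.

38*v^5/15 + 16*v^4/3 + 26*v^3/3 + 10*v^2 + 7*v + 2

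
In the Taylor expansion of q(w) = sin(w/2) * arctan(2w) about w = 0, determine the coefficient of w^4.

Multiply the two series term by term and collect like powers.
[w^0] = 0;  [w^1] = 0;  [w^2] = 1;  [w^3] = 0;  [w^4] = -11/8.
So c_4 = q^(4)(0)/4! = -11/8.

-11/8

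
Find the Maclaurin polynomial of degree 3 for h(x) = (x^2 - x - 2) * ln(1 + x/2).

13*x^3/24 - x^2/4 - x

Multiply each power in the prefactor through the base expansion.
[x^0] = 0;  [x^1] = -1;  [x^2] = -1/4;  [x^3] = 13/24.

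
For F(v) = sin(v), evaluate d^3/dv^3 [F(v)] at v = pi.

1

From the series, [(v - pi)^3] F = 1/6; multiply by 3! = 6 to get 1.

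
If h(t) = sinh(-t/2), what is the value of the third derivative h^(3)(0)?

Differentiate repeatedly and evaluate at the center.
The coefficient of t^3 in the expansion is -1/48, so h′′′(0) = 3! * (-1/48) = -1/8.

-1/8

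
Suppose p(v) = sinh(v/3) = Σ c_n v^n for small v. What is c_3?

p(0) = 0
p′(0) = 1/3
p′′(0) = 0
p′′′(0) = 1/27
So c_3 = p′′′(0)/3! = 1/162.

1/162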